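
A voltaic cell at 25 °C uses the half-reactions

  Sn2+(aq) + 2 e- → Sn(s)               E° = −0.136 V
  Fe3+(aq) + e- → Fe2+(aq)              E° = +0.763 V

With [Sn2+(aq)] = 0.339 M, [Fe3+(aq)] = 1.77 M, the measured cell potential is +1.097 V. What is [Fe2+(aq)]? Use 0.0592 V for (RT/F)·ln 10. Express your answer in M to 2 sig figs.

0.0014 M

The Fe³⁺/Fe²⁺ couple has the larger reduction potential, so it is the cathode: E°cell = +0.763 − (−0.136) = +0.899 V and n = 2.
Rearranging E = E° − (0.0592/n)·log Q gives log Q = 2(+0.899 − (+1.097))/0.0592 = −6.689.
The balanced reaction is 2 Fe3+(aq) + Sn(s) → 2 Fe2+(aq) + Sn2+(aq), so Q = ([Fe2+(aq)]^2·[Sn2+(aq)]) / [Fe3+(aq)]^2.
Substituting the known concentrations and solving, log [Fe2+(aq)] = −2.862 and [Fe2+(aq)] = 0.0014 M.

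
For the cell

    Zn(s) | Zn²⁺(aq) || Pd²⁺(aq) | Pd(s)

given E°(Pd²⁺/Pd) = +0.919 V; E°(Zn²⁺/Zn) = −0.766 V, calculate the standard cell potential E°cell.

+1.685 V

By convention the left-hand electrode in cell notation is the anode (oxidation) and the right-hand electrode is the cathode (reduction).
E°cell = E°(right) − E°(left) = +0.919 − (−0.766) = +1.685 V.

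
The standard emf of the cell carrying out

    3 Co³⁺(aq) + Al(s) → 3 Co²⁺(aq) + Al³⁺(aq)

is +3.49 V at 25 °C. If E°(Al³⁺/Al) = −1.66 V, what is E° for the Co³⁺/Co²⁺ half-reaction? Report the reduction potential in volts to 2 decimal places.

In the reaction as written the Co³⁺/Co²⁺ couple is reduced (cathode) and Al³⁺/Al is oxidized (anode), so E°cell = E°(Co³⁺/Co²⁺) − E°(Al³⁺/Al).
E°(Co³⁺/Co²⁺) = E°cell + E°(anode) = +3.49 + (−1.66) = +1.83 V.

+1.83 V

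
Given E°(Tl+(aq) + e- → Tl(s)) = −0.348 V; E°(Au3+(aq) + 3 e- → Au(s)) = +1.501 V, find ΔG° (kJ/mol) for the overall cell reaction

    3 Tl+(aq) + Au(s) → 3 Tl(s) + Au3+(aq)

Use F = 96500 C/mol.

+535 kJ/mol

In the reaction as written Tl+(aq) is reduced, so the Tl⁺/Tl couple is the cathode and Au³⁺/Au is the anode.
E°cell = −0.348 − (+1.501) = −1.849 V; balancing electrons gives n = 3.
ΔG° = −nFE°cell = −(3)(96500)(−1.849) J/mol = +535 kJ/mol.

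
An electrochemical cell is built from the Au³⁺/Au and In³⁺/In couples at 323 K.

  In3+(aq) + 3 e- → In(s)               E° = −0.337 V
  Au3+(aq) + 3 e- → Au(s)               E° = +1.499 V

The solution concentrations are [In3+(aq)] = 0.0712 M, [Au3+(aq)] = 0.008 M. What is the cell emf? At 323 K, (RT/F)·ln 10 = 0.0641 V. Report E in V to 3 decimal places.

+1.816 V

Au³⁺/Au is reduced (cathode, E° = +1.499 V) and In³⁺/In is oxidized (anode).
E°cell = +1.499 − (−0.337) = +1.836 V, with n = 3 electrons transferred.
The balanced reaction is Au3+(aq) + In(s) → Au(s) + In3+(aq), so Q = [In3+(aq)] / [Au3+(aq)] = 8.9 and log Q = 0.949.
E = E° − (0.0641/n)·log Q = +1.836 − (0.0641/3)(0.949) = +1.816 V.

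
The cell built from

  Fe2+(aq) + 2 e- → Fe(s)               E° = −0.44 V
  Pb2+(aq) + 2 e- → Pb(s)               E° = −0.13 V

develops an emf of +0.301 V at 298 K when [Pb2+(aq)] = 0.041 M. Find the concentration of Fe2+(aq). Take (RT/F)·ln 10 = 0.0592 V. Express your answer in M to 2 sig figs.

0.083 M

Pb²⁺/Pb is the cathode (higher E°); E°cell = −0.13 − (−0.44) = +0.31 V with n = 2.
From the Nernst equation, log Q = n(E° − E)/0.0592 = 2·(+0.31 − (+0.301))/0.0592 = 0.304.
For Pb2+(aq) + Fe(s) → Pb(s) + Fe2+(aq), the reaction quotient is Q = [Fe2+(aq)] / [Pb2+(aq)].
Solving for the unknown gives log [Fe2+(aq)] = −1.083, so [Fe2+(aq)] ≈ 0.083 M.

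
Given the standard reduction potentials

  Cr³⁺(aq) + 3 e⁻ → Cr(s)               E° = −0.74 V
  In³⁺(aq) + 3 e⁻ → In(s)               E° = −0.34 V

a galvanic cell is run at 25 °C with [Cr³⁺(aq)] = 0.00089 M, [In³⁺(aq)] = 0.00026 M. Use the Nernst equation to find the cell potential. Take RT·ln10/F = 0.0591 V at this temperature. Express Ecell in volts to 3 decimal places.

The In³⁺/In couple has the more positive E°, so it is the cathode; Cr³⁺/Cr is the anode.
The standard potential is −0.34 − (−0.74) = +0.40 V and the balanced reaction transfers n = 3 electrons.
For the overall reaction In³⁺(aq) + Cr(s) → In(s) + Cr³⁺(aq), Q = [Cr³⁺(aq)] / [In³⁺(aq)] = 3.42, giving log Q = 0.534.
By the Nernst equation, E = +0.40 − (0.0591/3)·(0.534) = +0.389 V.

+0.389 V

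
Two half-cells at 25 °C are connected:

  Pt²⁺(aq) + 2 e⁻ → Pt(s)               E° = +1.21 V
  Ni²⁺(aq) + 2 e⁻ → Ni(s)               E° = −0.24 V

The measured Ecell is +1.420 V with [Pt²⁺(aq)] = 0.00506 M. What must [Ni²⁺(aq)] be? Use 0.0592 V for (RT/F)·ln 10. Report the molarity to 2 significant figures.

With Pt²⁺/Pt at the cathode and Ni²⁺/Ni at the anode, E°cell = +1.21 − (−0.24) = +1.45 V (n = 2).
Since E = E° − (0.0592/n)·log Q, log Q = n(E° − E)/0.0592 = 1.014.
Balancing electrons gives Pt²⁺(aq) + Ni(s) → Pt(s) + Ni²⁺(aq); thus Q = [Ni²⁺(aq)] / [Pt²⁺(aq)].
Isolating [Ni²⁺(aq)] in Q = 10^{1.014} yields log [Ni²⁺(aq)] = −1.282, i.e. 0.052 M.

0.052 M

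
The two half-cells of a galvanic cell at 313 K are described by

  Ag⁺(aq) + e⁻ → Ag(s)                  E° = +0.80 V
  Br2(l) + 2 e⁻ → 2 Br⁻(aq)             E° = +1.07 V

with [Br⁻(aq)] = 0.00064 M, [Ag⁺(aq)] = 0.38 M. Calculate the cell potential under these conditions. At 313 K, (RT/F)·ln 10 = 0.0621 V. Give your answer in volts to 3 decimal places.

Br₂/Br⁻ is reduced (cathode, E° = +1.07 V) and Ag⁺/Ag is oxidized (anode).
The standard potential is +1.07 − (+0.80) = +0.27 V and the balanced reaction transfers n = 2 electrons.
The balanced reaction is Br2(l) + 2 Ag(s) → 2 Br⁻(aq) + 2 Ag⁺(aq), so Q = [Br⁻(aq)]^2·[Ag⁺(aq)]^2 = 5.91×10^−8 and log Q = −7.228.
By the Nernst equation, E = +0.27 − (0.0621/2)·(−7.228) = +0.494 V.

+0.494 V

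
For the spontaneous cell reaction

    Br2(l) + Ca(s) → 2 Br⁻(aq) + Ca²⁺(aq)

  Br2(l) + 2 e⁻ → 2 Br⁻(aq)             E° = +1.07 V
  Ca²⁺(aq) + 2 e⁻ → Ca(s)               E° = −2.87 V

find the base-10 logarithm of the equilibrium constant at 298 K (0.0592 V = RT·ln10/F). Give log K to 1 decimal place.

The Br₂/Br⁻ couple is reduced (cathode); E°cell = +1.07 − (−2.87) = +3.94 V with n = 2.
At equilibrium E = 0, so log K = nE°cell / 0.0592 = (2)(+3.94) / 0.0592 = 133.1.

log K = 133.1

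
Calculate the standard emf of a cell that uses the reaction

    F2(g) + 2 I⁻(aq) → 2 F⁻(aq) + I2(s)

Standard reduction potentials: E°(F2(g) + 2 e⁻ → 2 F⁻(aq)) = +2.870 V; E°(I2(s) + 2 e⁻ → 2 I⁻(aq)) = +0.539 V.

F2(g) gains electrons, so the F₂/F⁻ couple is the cathode; the I₂/I⁻ couple is the anode.
E°cell = E°(cathode) − E°(anode) = +2.870 − (+0.539) = +2.331 V.
The positive value indicates the reaction is spontaneous as written.

+2.331 V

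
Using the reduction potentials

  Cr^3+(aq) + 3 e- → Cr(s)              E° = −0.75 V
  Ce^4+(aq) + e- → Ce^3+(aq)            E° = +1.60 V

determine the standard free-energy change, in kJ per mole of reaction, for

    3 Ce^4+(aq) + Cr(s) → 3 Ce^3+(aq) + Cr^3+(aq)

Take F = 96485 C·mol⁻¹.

In the reaction as written Ce^4+(aq) is reduced, so the Ce⁴⁺/Ce³⁺ couple is the cathode and Cr³⁺/Cr is the anode.
E°cell = +1.60 − (−0.75) = +2.35 V; balancing electrons gives n = 3.
ΔG° = −nFE°cell = −(3)(96485)(+2.35) J/mol = −680 kJ/mol.

−680 kJ/mol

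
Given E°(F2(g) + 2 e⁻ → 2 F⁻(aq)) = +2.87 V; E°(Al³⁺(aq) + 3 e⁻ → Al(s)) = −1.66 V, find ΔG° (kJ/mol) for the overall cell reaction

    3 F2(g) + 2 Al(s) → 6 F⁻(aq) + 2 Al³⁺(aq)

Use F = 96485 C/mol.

−2622 kJ/mol

In the reaction as written F2(g) is reduced, so the F₂/F⁻ couple is the cathode and Al³⁺/Al is the anode.
E°cell = +2.87 − (−1.66) = +4.53 V; balancing electrons gives n = 6.
ΔG° = −nFE°cell = −(6)(96485)(+4.53) J/mol = −2622 kJ/mol.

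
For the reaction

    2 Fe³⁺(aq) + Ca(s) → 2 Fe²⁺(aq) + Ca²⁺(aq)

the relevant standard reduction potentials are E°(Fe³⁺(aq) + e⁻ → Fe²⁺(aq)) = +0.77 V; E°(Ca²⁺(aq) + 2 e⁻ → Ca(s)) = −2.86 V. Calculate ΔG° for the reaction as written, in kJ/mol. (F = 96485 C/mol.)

In the reaction as written Fe³⁺(aq) is reduced, so the Fe³⁺/Fe²⁺ couple is the cathode and Ca²⁺/Ca is the anode.
E°cell = +0.77 − (−2.86) = +3.63 V; balancing electrons gives n = 2.
ΔG° = −nFE°cell = −(2)(96485)(+3.63) J/mol = −700 kJ/mol.

−700 kJ/mol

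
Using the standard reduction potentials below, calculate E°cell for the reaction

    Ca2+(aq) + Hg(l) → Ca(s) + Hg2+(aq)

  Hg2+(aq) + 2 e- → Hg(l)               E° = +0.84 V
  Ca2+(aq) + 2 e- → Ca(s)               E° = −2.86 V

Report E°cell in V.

Ca2+(aq) gains electrons, so the Ca²⁺/Ca couple is the cathode; the Hg²⁺/Hg couple is the anode.
E°cell = E°(cathode) − E°(anode) = −2.86 − (+0.84) = −3.70 V.
The negative E°cell means the reaction is non-spontaneous in the direction written.

−3.70 V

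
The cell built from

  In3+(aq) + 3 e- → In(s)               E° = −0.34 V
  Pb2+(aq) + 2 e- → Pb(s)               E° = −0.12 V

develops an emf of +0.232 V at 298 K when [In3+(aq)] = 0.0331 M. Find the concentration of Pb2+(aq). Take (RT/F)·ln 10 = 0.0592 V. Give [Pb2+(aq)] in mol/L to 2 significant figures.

The Pb²⁺/Pb couple has the larger reduction potential, so it is the cathode: E°cell = −0.12 − (−0.34) = +0.22 V and n = 6.
From the Nernst equation, log Q = n(E° − E)/0.0592 = 6·(+0.22 − (+0.232))/0.0592 = −1.216.
The balanced reaction is 3 Pb2+(aq) + 2 In(s) → 3 Pb(s) + 2 In3+(aq), so Q = [In3+(aq)]^2 / [Pb2+(aq)]^3.
Isolating [Pb2+(aq)] in Q = 10^{−1.216} yields log [Pb2+(aq)] = −0.581, i.e. 0.26 M.

0.26 M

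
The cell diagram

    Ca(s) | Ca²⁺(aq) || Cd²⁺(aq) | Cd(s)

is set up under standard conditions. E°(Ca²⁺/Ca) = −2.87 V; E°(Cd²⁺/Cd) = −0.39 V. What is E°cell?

+2.48 V

By convention the left-hand electrode in cell notation is the anode (oxidation) and the right-hand electrode is the cathode (reduction).
E°cell = E°(right) − E°(left) = −0.39 − (−2.87) = +2.48 V.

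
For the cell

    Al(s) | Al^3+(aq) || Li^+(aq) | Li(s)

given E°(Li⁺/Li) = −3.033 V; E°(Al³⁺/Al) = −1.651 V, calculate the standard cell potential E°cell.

By convention the left-hand electrode in cell notation is the anode (oxidation) and the right-hand electrode is the cathode (reduction).
E°cell = E°(right) − E°(left) = −3.033 − (−1.651) = −1.382 V.
The negative sign shows that, as written, the cell would require an external voltage to drive the reaction.

−1.382 V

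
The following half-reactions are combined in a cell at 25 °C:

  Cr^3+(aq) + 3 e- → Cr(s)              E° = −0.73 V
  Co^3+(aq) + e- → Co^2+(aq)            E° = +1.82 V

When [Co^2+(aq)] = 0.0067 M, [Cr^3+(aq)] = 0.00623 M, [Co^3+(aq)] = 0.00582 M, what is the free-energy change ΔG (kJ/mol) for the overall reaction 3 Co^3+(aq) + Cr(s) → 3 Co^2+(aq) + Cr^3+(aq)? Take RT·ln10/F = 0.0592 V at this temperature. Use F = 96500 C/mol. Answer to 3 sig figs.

E°cell = +1.82 − (−0.73) = +2.55 V; the balanced reaction transfers n = 3 electrons.
Here Q = ([Co^2+(aq)]^3·[Cr^3+(aq)]) / [Co^3+(aq)]^3 = 0.0095 (log Q = −2.022), giving E = +2.55 − (0.0592/3)·(−2.022) = +2.5899 V.
Then ΔG = −nFE = −3 × 96500 × +2.5899 J/mol = −750 kJ/mol.

−750 kJ/mol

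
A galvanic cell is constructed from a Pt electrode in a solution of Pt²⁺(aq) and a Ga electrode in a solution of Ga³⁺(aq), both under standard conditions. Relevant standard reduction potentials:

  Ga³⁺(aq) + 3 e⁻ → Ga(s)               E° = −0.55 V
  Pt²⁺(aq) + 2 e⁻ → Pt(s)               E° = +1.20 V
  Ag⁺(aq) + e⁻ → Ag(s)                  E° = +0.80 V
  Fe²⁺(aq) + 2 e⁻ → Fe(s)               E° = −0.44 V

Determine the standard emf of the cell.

+1.75 V

Of the two couples in this cell, the one with the more positive reduction potential is reduced at the cathode: here that is Pt²⁺/Pt (+1.20 V); Ga³⁺/Ga (−0.55 V) is the anode.
E°cell = E°(cathode) − E°(anode) = +1.20 − (−0.55) = +1.75 V.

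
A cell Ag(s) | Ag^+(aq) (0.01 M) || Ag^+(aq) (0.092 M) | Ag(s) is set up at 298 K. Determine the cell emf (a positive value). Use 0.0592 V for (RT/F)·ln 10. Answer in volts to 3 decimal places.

For a concentration cell E°cell = 0, since both electrodes use the same couple.
The compartment with the higher Ag^+(aq) concentration (0.092 M) acts as the cathode; ions are reduced there and produced at the dilute (0.01 M) anode.
With n = 1, Ecell = −(0.0592/1)·log([dilute]/[conc]) = −(0.0592/1)·log(0.01/0.092) = +0.057 V.

0.057 V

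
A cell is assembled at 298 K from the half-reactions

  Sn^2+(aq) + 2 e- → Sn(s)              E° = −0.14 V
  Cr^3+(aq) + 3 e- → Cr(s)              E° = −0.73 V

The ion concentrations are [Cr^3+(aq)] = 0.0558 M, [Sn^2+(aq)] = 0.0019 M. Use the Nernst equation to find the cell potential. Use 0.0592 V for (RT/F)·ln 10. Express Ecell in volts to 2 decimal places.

+0.53 V

Since E°(Sn²⁺/Sn) > E°(Cr³⁺/Cr), Sn²⁺/Sn serves as the cathode.
E°cell = −0.14 − (−0.73) = +0.59 V, with n = 6 electrons transferred.
For the overall reaction 3 Sn^2+(aq) + 2 Cr(s) → 3 Sn(s) + 2 Cr^3+(aq), Q = [Cr^3+(aq)]^2 / [Sn^2+(aq)]^3 = 4.54×10^5, giving log Q = 5.657.
Applying E = E° − (RT ln10/nF)·log Q gives +0.59 − (0.0592/6)(5.657) = +0.53 V.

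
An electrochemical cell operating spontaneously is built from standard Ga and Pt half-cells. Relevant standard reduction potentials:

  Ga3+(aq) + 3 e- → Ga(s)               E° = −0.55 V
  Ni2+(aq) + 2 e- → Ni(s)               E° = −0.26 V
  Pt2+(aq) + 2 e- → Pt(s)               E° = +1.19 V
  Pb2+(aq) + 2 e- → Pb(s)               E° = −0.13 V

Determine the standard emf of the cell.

+1.74 V

Of the two couples in this cell, the one with the more positive reduction potential is reduced at the cathode: here that is Pt²⁺/Pt (+1.19 V); Ga³⁺/Ga (−0.55 V) is the anode.
E°cell = E°(cathode) − E°(anode) = +1.19 − (−0.55) = +1.74 V.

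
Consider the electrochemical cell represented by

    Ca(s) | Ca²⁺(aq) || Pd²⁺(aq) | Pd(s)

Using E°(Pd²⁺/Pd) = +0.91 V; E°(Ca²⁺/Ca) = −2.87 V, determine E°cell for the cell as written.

+3.78 V

By convention the left-hand electrode in cell notation is the anode (oxidation) and the right-hand electrode is the cathode (reduction).
E°cell = E°(right) − E°(left) = +0.91 − (−2.87) = +3.78 V.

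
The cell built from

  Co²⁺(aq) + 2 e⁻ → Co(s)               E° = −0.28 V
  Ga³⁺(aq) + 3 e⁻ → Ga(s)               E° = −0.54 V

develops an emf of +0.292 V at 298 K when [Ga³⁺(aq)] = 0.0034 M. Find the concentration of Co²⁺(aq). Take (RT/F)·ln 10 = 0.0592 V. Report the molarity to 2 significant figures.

0.27 M

The Co²⁺/Co couple has the larger reduction potential, so it is the cathode: E°cell = −0.28 − (−0.54) = +0.26 V and n = 6.
Rearranging E = E° − (0.0592/n)·log Q gives log Q = 6(+0.26 − (+0.292))/0.0592 = −3.243.
Balancing electrons gives 3 Co²⁺(aq) + 2 Ga(s) → 3 Co(s) + 2 Ga³⁺(aq); thus Q = [Ga³⁺(aq)]^2 / [Co²⁺(aq)]^3.
Substituting the known concentrations and solving, log [Co²⁺(aq)] = −0.565 and [Co²⁺(aq)] = 0.27 M.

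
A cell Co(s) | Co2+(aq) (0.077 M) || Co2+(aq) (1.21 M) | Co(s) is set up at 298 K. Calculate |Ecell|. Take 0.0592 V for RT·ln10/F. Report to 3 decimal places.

0.035 V

For a concentration cell E°cell = 0, since both electrodes use the same couple.
The compartment with the higher Co2+(aq) concentration (1.21 M) acts as the cathode; ions are reduced there and produced at the dilute (0.077 M) anode.
With n = 2, Ecell = −(0.0592/2)·log([dilute]/[conc]) = −(0.0592/2)·log(0.077/1.21) = +0.035 V.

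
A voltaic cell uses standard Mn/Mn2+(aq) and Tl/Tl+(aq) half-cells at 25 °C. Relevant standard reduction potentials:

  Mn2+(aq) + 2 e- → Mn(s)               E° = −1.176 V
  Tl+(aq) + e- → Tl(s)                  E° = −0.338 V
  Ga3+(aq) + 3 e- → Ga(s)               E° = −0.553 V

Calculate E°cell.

Of the two couples in this cell, the one with the more positive reduction potential is reduced at the cathode: here that is Tl⁺/Tl (−0.338 V); Mn²⁺/Mn (−1.176 V) is the anode.
E°cell = E°(cathode) − E°(anode) = −0.338 − (−1.176) = +0.838 V.

+0.838 V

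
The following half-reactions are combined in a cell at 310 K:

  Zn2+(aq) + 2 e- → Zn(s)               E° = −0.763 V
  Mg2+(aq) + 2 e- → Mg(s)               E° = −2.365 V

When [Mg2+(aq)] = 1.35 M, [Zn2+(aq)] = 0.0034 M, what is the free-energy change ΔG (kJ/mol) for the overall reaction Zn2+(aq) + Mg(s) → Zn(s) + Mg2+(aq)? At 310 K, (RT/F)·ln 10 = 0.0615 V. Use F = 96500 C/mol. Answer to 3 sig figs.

The standard cell potential is −0.763 − (−2.365) = +1.602 V, with n = 2 electrons in the balanced equation.
Q = [Mg2+(aq)] / [Zn2+(aq)] = 397, so log Q = 2.599 and E = +1.602 − (0.0615/2)(2.599) = +1.5221 V.
Finally ΔG = −nFE = −(2)(96500 C/mol)(+1.5221 V) = −294 kJ/mol.

−294 kJ/mol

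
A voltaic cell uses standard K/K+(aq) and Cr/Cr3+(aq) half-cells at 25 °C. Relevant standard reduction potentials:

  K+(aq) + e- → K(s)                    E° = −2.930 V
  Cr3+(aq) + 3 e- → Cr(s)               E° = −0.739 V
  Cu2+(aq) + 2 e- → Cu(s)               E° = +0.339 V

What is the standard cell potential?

+2.191 V

Of the two couples in this cell, the one with the more positive reduction potential is reduced at the cathode: here that is Cr³⁺/Cr (−0.739 V); K⁺/K (−2.930 V) is the anode.
E°cell = E°(cathode) − E°(anode) = −0.739 − (−2.930) = +2.191 V.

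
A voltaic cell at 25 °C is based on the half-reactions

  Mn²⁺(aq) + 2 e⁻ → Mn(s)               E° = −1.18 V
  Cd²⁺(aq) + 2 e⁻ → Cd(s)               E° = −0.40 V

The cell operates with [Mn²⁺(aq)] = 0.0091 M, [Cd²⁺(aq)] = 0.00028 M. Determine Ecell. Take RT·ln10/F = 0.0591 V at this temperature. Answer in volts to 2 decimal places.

+0.74 V

Cd²⁺/Cd is reduced (cathode, E° = −0.40 V) and Mn²⁺/Mn is oxidized (anode).
E°cell = E°cat − E°an = −0.40 − (−1.18) = +0.78 V; n = 2.
For the overall reaction Cd²⁺(aq) + Mn(s) → Cd(s) + Mn²⁺(aq), Q = [Mn²⁺(aq)] / [Cd²⁺(aq)] = 32.5, giving log Q = 1.512.
By the Nernst equation, E = +0.78 − (0.0591/2)·(1.512) = +0.74 V.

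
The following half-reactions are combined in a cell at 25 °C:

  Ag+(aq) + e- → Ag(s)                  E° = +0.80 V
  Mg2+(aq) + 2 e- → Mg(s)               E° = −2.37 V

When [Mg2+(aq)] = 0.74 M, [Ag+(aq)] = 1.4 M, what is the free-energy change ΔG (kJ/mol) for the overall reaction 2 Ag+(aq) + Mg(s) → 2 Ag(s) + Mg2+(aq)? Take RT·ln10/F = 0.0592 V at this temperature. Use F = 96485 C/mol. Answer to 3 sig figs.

E°cell = +0.80 − (−2.37) = +3.17 V; the balanced reaction transfers n = 2 electrons.
The reaction quotient is [Mg2+(aq)] / [Ag+(aq)]^2 = 0.378; by Nernst, E = +3.17 − (0.0592/2)(−0.423) = +3.1825 V.
ΔG = −nFE = −(2)(96485)(+3.1825) J/mol = −614 kJ/mol.

−614 kJ/mol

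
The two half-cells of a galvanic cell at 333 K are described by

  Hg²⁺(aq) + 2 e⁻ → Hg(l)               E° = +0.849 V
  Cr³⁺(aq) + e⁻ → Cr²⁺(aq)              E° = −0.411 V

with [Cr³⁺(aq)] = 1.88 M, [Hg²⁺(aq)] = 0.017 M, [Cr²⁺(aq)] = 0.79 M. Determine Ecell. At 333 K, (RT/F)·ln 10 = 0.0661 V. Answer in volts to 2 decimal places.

+1.18 V

Hg²⁺/Hg is reduced (cathode, E° = +0.849 V) and Cr³⁺/Cr²⁺ is oxidized (anode).
The standard potential is +0.849 − (−0.411) = +1.260 V and the balanced reaction transfers n = 2 electrons.
For the overall reaction Hg²⁺(aq) + 2 Cr²⁺(aq) → Hg(l) + 2 Cr³⁺(aq), Q = [Cr³⁺(aq)]^2 / ([Hg²⁺(aq)]·[Cr²⁺(aq)]^2) = 333, giving log Q = 2.523.
Applying E = E° − (RT ln10/nF)·log Q gives +1.260 − (0.0661/2)(2.523) = +1.18 V.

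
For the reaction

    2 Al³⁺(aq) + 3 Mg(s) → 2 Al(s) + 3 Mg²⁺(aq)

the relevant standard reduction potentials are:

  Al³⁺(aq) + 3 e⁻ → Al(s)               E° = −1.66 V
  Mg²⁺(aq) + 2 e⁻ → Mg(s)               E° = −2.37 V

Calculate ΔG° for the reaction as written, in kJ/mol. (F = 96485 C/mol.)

In the reaction as written Al³⁺(aq) is reduced, so the Al³⁺/Al couple is the cathode and Mg²⁺/Mg is the anode.
E°cell = −1.66 − (−2.37) = +0.71 V; balancing electrons gives n = 6.
ΔG° = −nFE°cell = −(6)(96485)(+0.71) J/mol = −411 kJ/mol.

−411 kJ/mol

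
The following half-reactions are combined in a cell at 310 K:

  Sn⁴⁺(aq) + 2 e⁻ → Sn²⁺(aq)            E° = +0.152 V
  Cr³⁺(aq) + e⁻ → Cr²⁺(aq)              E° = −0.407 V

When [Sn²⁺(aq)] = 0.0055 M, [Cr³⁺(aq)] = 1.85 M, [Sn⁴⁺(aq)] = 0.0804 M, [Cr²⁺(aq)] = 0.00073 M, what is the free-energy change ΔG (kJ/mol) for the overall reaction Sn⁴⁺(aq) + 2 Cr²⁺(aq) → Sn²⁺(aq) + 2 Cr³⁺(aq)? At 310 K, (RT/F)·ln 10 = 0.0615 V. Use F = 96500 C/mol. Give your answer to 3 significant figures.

E°cell = +0.152 − (−0.407) = +0.559 V; the balanced reaction transfers n = 2 electrons.
Here Q = ([Sn²⁺(aq)]·[Cr³⁺(aq)]^2) / ([Sn⁴⁺(aq)]·[Cr²⁺(aq)]^2) = 4.39×10^5 (log Q = 5.643), giving E = +0.559 − (0.0615/2)·(5.643) = +0.3855 V.
ΔG = −nFE = −(2)(96500)(+0.3855) J/mol = −74.4 kJ/mol.

−74.4 kJ/mol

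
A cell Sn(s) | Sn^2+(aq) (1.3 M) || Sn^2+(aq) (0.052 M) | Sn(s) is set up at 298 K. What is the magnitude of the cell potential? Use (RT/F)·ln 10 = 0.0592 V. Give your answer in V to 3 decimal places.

For a concentration cell E°cell = 0, since both electrodes use the same couple.
The compartment with the higher Sn^2+(aq) concentration (1.3 M) acts as the cathode; ions are reduced there and produced at the dilute (0.052 M) anode.
With n = 2, Ecell = −(0.0592/2)·log([dilute]/[conc]) = −(0.0592/2)·log(0.052/1.3) = +0.041 V.

0.041 V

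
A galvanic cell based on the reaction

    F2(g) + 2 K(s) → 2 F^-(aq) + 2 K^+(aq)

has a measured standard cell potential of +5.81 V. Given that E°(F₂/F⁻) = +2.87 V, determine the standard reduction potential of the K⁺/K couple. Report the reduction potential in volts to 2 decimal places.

In the reaction as written the F₂/F⁻ couple is reduced (cathode) and K⁺/K is oxidized (anode), so E°cell = E°(F₂/F⁻) − E°(K⁺/K).
E°(K⁺/K) = E°(cathode) − E°cell = +2.87 − (+5.81) = −2.94 V.

−2.94 V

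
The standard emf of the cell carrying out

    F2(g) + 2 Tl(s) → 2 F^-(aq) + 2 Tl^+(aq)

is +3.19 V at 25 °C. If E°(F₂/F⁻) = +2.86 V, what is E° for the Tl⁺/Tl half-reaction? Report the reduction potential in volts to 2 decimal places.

In the reaction as written the F₂/F⁻ couple is reduced (cathode) and Tl⁺/Tl is oxidized (anode), so E°cell = E°(F₂/F⁻) − E°(Tl⁺/Tl).
E°(Tl⁺/Tl) = E°(cathode) − E°cell = +2.86 − (+3.19) = −0.33 V.

−0.33 V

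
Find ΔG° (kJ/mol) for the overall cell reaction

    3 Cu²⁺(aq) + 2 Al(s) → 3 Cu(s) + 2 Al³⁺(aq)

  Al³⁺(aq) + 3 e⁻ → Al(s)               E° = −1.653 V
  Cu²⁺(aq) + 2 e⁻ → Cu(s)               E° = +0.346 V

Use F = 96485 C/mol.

In the reaction as written Cu²⁺(aq) is reduced, so the Cu²⁺/Cu couple is the cathode and Al³⁺/Al is the anode.
E°cell = +0.346 − (−1.653) = +1.999 V; balancing electrons gives n = 6.
ΔG° = −nFE°cell = −(6)(96485)(+1.999) J/mol = −1157 kJ/mol.

−1157 kJ/mol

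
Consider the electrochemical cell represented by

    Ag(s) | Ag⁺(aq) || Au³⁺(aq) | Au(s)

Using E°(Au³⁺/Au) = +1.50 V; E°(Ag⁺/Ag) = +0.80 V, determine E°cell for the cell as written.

+0.70 V

By convention the left-hand electrode in cell notation is the anode (oxidation) and the right-hand electrode is the cathode (reduction).
E°cell = E°(right) − E°(left) = +1.50 − (+0.80) = +0.70 V.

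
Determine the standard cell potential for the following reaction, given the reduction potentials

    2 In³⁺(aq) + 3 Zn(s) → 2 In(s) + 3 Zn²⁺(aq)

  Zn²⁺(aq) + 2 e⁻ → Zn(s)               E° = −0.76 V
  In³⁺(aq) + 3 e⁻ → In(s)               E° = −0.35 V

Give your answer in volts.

+0.41 V

In the reaction as written, In³⁺(aq) is reduced (cathode) and Zn²⁺(aq) is produced by oxidation at the anode.
E°cell = E°(cathode) − E°(anode) = −0.35 − (−0.76) = +0.41 V.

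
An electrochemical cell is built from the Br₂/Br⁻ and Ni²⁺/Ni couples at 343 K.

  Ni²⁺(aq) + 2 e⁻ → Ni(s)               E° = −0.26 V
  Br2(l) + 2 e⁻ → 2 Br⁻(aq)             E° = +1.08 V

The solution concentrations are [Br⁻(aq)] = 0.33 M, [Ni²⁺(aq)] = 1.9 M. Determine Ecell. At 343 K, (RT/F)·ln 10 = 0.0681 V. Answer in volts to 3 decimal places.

+1.363 V

The Br₂/Br⁻ couple has the more positive E°, so it is the cathode; Ni²⁺/Ni is the anode.
E°cell = +1.08 − (−0.26) = +1.34 V, with n = 2 electrons transferred.
Balancing gives Br2(l) + Ni(s) → 2 Br⁻(aq) + Ni²⁺(aq); hence Q = [Br⁻(aq)]^2·[Ni²⁺(aq)] = 0.207 (log Q = −0.684).
E = E° − (0.0681/n)·log Q = +1.34 − (0.0681/2)(−0.684) = +1.363 V.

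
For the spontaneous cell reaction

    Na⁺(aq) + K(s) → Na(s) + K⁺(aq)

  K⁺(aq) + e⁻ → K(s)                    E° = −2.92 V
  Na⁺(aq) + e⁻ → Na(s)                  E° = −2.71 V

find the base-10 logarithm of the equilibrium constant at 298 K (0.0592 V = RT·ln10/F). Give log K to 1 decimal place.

log K = 3.5

The Na⁺/Na couple is reduced (cathode); E°cell = −2.71 − (−2.92) = +0.21 V with n = 1.
At equilibrium E = 0, so log K = nE°cell / 0.0592 = (1)(+0.21) / 0.0592 = 3.5.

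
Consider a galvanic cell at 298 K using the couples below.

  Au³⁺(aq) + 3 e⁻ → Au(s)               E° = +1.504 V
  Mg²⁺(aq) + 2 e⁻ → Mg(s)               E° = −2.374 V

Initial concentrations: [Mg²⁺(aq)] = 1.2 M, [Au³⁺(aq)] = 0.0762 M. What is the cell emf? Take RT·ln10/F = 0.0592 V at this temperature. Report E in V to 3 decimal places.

+3.854 V

The Au³⁺/Au couple has the more positive E°, so it is the cathode; Mg²⁺/Mg is the anode.
E°cell = E°cat − E°an = +1.504 − (−2.374) = +3.878 V; n = 6.
Balancing gives 2 Au³⁺(aq) + 3 Mg(s) → 2 Au(s) + 3 Mg²⁺(aq); hence Q = [Mg²⁺(aq)]^3 / [Au³⁺(aq)]^2 = 298 (log Q = 2.474).
E = E° − (0.0592/n)·log Q = +3.878 − (0.0592/6)(2.474) = +3.854 V.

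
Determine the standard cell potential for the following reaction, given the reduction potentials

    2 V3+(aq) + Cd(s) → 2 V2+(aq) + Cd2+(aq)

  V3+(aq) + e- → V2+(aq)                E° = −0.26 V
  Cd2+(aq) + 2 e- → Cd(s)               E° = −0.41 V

+0.15 V

V3+(aq) gains electrons, so the V³⁺/V²⁺ couple is the cathode; the Cd²⁺/Cd couple is the anode.
E°cell = E°(cathode) − E°(anode) = −0.26 − (−0.41) = +0.15 V.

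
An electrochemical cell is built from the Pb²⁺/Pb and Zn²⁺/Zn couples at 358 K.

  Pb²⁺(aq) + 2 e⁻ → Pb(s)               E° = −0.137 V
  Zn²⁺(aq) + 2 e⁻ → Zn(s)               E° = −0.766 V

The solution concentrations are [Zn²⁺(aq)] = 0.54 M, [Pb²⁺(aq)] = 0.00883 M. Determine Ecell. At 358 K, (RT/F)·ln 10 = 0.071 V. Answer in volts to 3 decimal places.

+0.566 V

Pb²⁺/Pb is reduced (cathode, E° = −0.137 V) and Zn²⁺/Zn is oxidized (anode).
The standard potential is −0.137 − (−0.766) = +0.629 V and the balanced reaction transfers n = 2 electrons.
Balancing gives Pb²⁺(aq) + Zn(s) → Pb(s) + Zn²⁺(aq); hence Q = [Zn²⁺(aq)] / [Pb²⁺(aq)] = 61.2 (log Q = 1.786).
Applying E = E° − (RT ln10/nF)·log Q gives +0.629 − (0.071/2)(1.786) = +0.566 V.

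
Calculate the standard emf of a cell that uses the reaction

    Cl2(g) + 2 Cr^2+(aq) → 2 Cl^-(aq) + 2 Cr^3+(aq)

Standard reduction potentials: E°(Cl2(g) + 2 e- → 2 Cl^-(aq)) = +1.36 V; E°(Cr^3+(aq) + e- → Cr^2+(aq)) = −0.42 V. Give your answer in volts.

In the reaction as written, Cl2(g) is reduced (cathode) and Cr^3+(aq) is produced by oxidation at the anode.
E°cell = E°(cathode) − E°(anode) = +1.36 − (−0.42) = +1.78 V.

+1.78 V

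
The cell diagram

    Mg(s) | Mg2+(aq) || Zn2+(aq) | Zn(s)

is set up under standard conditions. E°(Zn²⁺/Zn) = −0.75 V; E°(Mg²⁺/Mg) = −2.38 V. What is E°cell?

By convention the left-hand electrode in cell notation is the anode (oxidation) and the right-hand electrode is the cathode (reduction).
E°cell = E°(right) − E°(left) = −0.75 − (−2.38) = +1.63 V.

+1.63 V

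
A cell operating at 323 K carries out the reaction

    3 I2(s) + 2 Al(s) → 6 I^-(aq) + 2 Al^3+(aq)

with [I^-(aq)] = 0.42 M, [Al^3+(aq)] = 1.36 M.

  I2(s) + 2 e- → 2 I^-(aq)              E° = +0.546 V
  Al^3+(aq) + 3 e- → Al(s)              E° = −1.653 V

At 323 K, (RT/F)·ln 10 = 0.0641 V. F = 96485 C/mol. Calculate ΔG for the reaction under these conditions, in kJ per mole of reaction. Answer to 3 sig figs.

The standard cell potential is +0.546 − (−1.653) = +2.199 V, with n = 6 electrons in the balanced equation.
Q = [I^-(aq)]^6·[Al^3+(aq)]^2 = 0.0102, so log Q = −1.993 and E = +2.199 − (0.0641/6)(−1.993) = +2.2203 V.
ΔG = −nFE = −(6)(96485)(+2.2203) J/mol = −1290 kJ/mol.

−1290 kJ/mol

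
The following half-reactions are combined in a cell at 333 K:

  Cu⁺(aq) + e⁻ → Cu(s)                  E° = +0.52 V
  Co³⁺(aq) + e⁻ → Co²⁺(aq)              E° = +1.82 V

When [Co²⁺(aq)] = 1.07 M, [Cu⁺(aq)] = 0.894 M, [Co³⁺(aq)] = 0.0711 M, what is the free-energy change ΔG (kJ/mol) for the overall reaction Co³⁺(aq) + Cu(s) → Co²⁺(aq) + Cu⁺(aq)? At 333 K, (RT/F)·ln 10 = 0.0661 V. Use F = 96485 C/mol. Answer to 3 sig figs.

−118 kJ/mol

The standard cell potential is +1.82 − (+0.52) = +1.30 V, with n = 1 electron in the balanced equation.
Here Q = ([Co²⁺(aq)]·[Cu⁺(aq)]) / [Co³⁺(aq)] = 13.5 (log Q = 1.129), giving E = +1.30 − (0.0661/1)·(1.129) = +1.2254 V.
Then ΔG = −nFE = −1 × 96485 × +1.2254 J/mol = −118 kJ/mol.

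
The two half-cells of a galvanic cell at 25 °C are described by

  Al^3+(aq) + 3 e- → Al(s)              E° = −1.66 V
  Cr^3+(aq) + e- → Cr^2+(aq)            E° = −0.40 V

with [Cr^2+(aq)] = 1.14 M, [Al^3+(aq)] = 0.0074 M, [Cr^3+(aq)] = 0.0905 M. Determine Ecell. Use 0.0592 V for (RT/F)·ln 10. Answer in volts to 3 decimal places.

+1.237 V

Since E°(Cr³⁺/Cr²⁺) > E°(Al³⁺/Al), Cr³⁺/Cr²⁺ serves as the cathode.
The standard potential is −0.40 − (−1.66) = +1.26 V and the balanced reaction transfers n = 3 electrons.
For the overall reaction 3 Cr^3+(aq) + Al(s) → 3 Cr^2+(aq) + Al^3+(aq), Q = ([Cr^2+(aq)]^3·[Al^3+(aq)]) / [Cr^3+(aq)]^3 = 14.8, giving log Q = 1.170.
Applying E = E° − (RT ln10/nF)·log Q gives +1.26 − (0.0592/3)(1.170) = +1.237 V.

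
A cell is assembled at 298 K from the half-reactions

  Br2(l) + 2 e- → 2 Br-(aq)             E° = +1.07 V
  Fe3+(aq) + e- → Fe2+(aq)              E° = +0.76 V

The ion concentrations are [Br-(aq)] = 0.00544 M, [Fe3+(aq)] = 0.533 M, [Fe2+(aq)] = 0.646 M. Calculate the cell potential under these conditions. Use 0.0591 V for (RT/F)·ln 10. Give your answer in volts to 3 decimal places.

+0.449 V

Br₂/Br⁻ is reduced (cathode, E° = +1.07 V) and Fe³⁺/Fe²⁺ is oxidized (anode).
E°cell = +1.07 − (+0.76) = +0.31 V, with n = 2 electrons transferred.
For the overall reaction Br2(l) + 2 Fe2+(aq) → 2 Br-(aq) + 2 Fe3+(aq), Q = ([Br-(aq)]^2·[Fe3+(aq)]^2) / [Fe2+(aq)]^2 = 2.01×10^−5, giving log Q = −4.696.
E = E° − (0.0591/n)·log Q = +0.31 − (0.0591/2)(−4.696) = +0.449 V.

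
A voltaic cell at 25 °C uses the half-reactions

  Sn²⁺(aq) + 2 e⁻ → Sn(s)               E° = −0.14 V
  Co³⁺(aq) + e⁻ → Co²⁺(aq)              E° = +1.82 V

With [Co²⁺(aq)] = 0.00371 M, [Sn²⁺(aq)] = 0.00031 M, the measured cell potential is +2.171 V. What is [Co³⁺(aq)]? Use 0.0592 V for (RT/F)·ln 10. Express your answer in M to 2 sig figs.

Co³⁺/Co²⁺ is the cathode (higher E°); E°cell = +1.82 − (−0.14) = +1.96 V with n = 2.
Since E = E° − (0.0592/n)·log Q, log Q = n(E° − E)/0.0592 = −7.128.
For 2 Co³⁺(aq) + Sn(s) → 2 Co²⁺(aq) + Sn²⁺(aq), the reaction quotient is Q = ([Co²⁺(aq)]^2·[Sn²⁺(aq)]) / [Co³⁺(aq)]^2.
Solving for the unknown gives log [Co³⁺(aq)] = −0.621, so [Co³⁺(aq)] ≈ 0.24 M.

0.24 M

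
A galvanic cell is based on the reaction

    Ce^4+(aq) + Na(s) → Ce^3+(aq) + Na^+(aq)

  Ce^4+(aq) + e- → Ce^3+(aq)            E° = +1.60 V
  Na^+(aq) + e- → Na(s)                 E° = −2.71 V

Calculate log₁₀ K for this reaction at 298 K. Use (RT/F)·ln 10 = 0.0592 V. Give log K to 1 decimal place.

The Ce⁴⁺/Ce³⁺ couple is reduced (cathode); E°cell = +1.60 − (−2.71) = +4.31 V with n = 1.
At equilibrium E = 0, so log K = nE°cell / 0.0592 = (1)(+4.31) / 0.0592 = 72.8.

log K = 72.8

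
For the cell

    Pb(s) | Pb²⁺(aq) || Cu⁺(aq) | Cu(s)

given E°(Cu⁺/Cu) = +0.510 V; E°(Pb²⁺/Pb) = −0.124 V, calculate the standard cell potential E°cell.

+0.634 V

By convention the left-hand electrode in cell notation is the anode (oxidation) and the right-hand electrode is the cathode (reduction).
E°cell = E°(right) − E°(left) = +0.510 − (−0.124) = +0.634 V.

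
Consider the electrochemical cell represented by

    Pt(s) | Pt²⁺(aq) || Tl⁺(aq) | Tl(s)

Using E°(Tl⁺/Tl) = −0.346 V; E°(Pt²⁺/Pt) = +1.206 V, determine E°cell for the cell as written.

−1.552 V

By convention the left-hand electrode in cell notation is the anode (oxidation) and the right-hand electrode is the cathode (reduction).
E°cell = E°(right) − E°(left) = −0.346 − (+1.206) = −1.552 V.
The negative sign shows that, as written, the cell would require an external voltage to drive the reaction.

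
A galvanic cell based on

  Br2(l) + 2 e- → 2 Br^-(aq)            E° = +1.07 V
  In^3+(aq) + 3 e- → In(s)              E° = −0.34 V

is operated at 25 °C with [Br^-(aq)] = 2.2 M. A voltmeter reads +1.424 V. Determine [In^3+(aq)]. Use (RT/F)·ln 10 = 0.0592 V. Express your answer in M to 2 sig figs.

0.018 M

Br₂/Br⁻ is the cathode (higher E°); E°cell = +1.07 − (−0.34) = +1.41 V with n = 6.
Rearranging E = E° − (0.0592/n)·log Q gives log Q = 6(+1.41 − (+1.424))/0.0592 = −1.419.
For 3 Br2(l) + 2 In(s) → 6 Br^-(aq) + 2 In^3+(aq), the reaction quotient is Q = [Br^-(aq)]^6·[In^3+(aq)]^2.
Substituting the known concentrations and solving, log [In^3+(aq)] = −1.737 and [In^3+(aq)] = 0.018 M.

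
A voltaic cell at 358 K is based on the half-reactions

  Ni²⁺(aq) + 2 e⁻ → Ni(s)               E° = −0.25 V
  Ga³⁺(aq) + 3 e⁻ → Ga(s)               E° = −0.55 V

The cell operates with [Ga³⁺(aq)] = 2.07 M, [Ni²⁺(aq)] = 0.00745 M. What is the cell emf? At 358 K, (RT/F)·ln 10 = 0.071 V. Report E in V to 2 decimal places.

The Ni²⁺/Ni couple has the more positive E°, so it is the cathode; Ga³⁺/Ga is the anode.
The standard potential is −0.25 − (−0.55) = +0.30 V and the balanced reaction transfers n = 6 electrons.
Balancing gives 3 Ni²⁺(aq) + 2 Ga(s) → 3 Ni(s) + 2 Ga³⁺(aq); hence Q = [Ga³⁺(aq)]^2 / [Ni²⁺(aq)]^3 = 1.04×10^7 (log Q = 7.015).
Applying E = E° − (RT ln10/nF)·log Q gives +0.30 − (0.071/6)(7.015) = +0.22 V.

+0.22 V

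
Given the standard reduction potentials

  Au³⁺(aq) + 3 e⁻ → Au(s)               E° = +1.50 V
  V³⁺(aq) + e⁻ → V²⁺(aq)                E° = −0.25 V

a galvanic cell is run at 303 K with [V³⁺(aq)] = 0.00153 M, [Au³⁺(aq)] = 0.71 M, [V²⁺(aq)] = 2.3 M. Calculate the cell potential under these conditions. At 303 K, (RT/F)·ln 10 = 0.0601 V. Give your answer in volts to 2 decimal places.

The Au³⁺/Au couple has the more positive E°, so it is the cathode; V³⁺/V²⁺ is the anode.
E°cell = E°cat − E°an = +1.50 − (−0.25) = +1.75 V; n = 3.
Balancing gives Au³⁺(aq) + 3 V²⁺(aq) → Au(s) + 3 V³⁺(aq); hence Q = [V³⁺(aq)]^3 / ([Au³⁺(aq)]·[V²⁺(aq)]^3) = 4.15×10^−10 (log Q = −9.382).
E = E° − (0.0601/n)·log Q = +1.75 − (0.0601/3)(−9.382) = +1.94 V.

+1.94 V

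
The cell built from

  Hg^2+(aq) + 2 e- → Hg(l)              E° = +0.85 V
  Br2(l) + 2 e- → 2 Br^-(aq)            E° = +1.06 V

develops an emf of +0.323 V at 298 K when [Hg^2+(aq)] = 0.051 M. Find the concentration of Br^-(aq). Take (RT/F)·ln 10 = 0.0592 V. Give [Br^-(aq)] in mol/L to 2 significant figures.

0.055 M

With Br₂/Br⁻ at the cathode and Hg²⁺/Hg at the anode, E°cell = +1.06 − (+0.85) = +0.21 V (n = 2).
From the Nernst equation, log Q = n(E° − E)/0.0592 = 2·(+0.21 − (+0.323))/0.0592 = −3.818.
For Br2(l) + Hg(l) → 2 Br^-(aq) + Hg^2+(aq), the reaction quotient is Q = [Br^-(aq)]^2·[Hg^2+(aq)].
Substituting the known concentrations and solving, log [Br^-(aq)] = −1.263 and [Br^-(aq)] = 0.055 M.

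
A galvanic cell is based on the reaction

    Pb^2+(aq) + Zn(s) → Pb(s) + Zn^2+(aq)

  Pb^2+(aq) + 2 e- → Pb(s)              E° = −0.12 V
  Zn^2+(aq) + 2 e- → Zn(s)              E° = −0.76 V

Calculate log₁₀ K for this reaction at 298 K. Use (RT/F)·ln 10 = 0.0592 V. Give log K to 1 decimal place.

log K = 21.6

The Pb²⁺/Pb couple is reduced (cathode); E°cell = −0.12 − (−0.76) = +0.64 V with n = 2.
At equilibrium E = 0, so log K = nE°cell / 0.0592 = (2)(+0.64) / 0.0592 = 21.6.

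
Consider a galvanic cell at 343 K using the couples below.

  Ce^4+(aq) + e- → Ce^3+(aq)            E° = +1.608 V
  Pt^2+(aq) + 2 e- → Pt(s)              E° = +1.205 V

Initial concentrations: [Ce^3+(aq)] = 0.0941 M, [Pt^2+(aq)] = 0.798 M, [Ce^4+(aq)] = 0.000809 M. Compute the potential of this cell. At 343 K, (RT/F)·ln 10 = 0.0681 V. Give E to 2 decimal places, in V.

+0.27 V

Ce⁴⁺/Ce³⁺ is reduced (cathode, E° = +1.608 V) and Pt²⁺/Pt is oxidized (anode).
E°cell = E°cat − E°an = +1.608 − (+1.205) = +0.403 V; n = 2.
The balanced reaction is 2 Ce^4+(aq) + Pt(s) → 2 Ce^3+(aq) + Pt^2+(aq), so Q = ([Ce^3+(aq)]^2·[Pt^2+(aq)]) / [Ce^4+(aq)]^2 = 1.08×10^4 and log Q = 4.033.
Applying E = E° − (RT ln10/nF)·log Q gives +0.403 − (0.0681/2)(4.033) = +0.27 V.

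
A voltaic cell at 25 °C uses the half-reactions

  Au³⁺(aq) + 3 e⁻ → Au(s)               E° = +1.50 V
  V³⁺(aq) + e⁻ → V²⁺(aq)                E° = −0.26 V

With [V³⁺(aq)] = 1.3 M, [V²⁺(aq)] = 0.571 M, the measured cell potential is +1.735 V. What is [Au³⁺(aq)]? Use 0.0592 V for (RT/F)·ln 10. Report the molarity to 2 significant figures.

0.64 M

The Au³⁺/Au couple has the larger reduction potential, so it is the cathode: E°cell = +1.50 − (−0.26) = +1.76 V and n = 3.
From the Nernst equation, log Q = n(E° − E)/0.0592 = 3·(+1.76 − (+1.735))/0.0592 = 1.267.
The balanced reaction is Au³⁺(aq) + 3 V²⁺(aq) → Au(s) + 3 V³⁺(aq), so Q = [V³⁺(aq)]^3 / ([Au³⁺(aq)]·[V²⁺(aq)]^3).
Substituting the known concentrations and solving, log [Au³⁺(aq)] = −0.195 and [Au³⁺(aq)] = 0.64 M.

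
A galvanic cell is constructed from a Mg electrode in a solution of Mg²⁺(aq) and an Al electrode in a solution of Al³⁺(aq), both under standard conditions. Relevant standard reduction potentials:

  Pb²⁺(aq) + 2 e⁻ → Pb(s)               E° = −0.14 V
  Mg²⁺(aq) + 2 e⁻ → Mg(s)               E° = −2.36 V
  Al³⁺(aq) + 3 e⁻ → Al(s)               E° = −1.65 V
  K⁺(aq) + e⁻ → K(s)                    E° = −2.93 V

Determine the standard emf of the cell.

The Al³⁺/Al couple has the higher E°, so Al ion is reduced (cathode) and Mg is oxidized (anode).
E°cell = E°(cathode) − E°(anode) = −1.65 − (−2.36) = +0.71 V.

+0.71 V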